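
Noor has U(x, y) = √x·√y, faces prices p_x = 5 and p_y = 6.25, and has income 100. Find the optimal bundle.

MU_x = 0.5·x^(-0.5)·√y and MU_y = 0.5·√x·y^(-0.5).
MRS = MU_x/MU_y = y/x.
Tangency: set MRS = p_x/p_y = 5/6.25 = 0.8.
So y/x = 0.8, i.e. y = 0.8·x.
Substitute into the budget 5·x + 6.25·y = 100: 10·x = 100, so x* = 10.
Then y* = 0.8·10 = 8.

x* = 10, y* = 8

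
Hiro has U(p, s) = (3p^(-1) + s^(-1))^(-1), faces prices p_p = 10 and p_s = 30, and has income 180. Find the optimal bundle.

p* = 9, s* = 3

For CES with ρ = -1, MRS = (3/1)·(s/p)^2.
Tangency: set MRS = p_p/p_s = 10/30 = 1/3.
So (s/p)^2 = 1/9; taking the square root, s/p = 1/3, i.e. s = (1/3)·p.
Substitute into the budget 10·p + 30·s = 180: 20·p = 180, so p* = 9 and s* = (1/3)·9 = 3.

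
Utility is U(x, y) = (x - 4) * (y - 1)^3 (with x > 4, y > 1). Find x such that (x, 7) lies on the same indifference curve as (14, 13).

U(14, 13) = 17280.
Set U(x, 7) = 17280 and solve.
With y = 7: (7 − 1)^3 = 216, so (x − 4) = 17280/216 = 80.
So x = 4 + 80 = 84.
Check: U(84, 7) = 17280.

x = 84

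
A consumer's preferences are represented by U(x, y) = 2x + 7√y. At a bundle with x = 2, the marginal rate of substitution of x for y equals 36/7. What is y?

MU_x = 2, MU_y = 7/(2√y).
MRS = 2 ÷ (7/(2√y)).
MRS depends only on y: (4/7)·√y = 36/7 ⇒ √y = (36/7)/(4/7) = 9 ⇒ y = 81.

y = 81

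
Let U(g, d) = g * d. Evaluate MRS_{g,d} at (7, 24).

MU_g = d and MU_d = g.
MRS = MU_g/MU_d = d/g.
At (7, 24): MRS = 24/7.
The indifference curve has slope −24/7 at this bundle.

MRS = 24/7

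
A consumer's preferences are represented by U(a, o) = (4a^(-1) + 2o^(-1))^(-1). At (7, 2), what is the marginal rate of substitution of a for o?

MRS = 8/49

For CES with ρ = -1, MRS = (4/2)·(o/a)^2.
At (7, 2): MRS = 8/49.
So at (7, 2) the consumer would give up 8/49 units of o for one more unit of a.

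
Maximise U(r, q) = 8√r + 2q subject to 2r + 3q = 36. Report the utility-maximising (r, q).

r* = 9, q* = 6

MU_r = 8/(2√r), MU_q = 2.
MRS = 8/(2√r) ÷ 2.
Tangency: set MRS = p_r/p_q = 2/3.
MRS depends only on r: 2/√r = 2/3 ⇒ √r = 2/(2/3) = 3 ⇒ r* = 9.
From the budget, 3·q = 36 − 2·9 = 18, so q* = 6.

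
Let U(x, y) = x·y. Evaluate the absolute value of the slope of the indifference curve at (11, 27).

MU_x = y and MU_y = x.
MRS = MU_x/MU_y = y/x.
At (11, 27): MRS = 27/11.
That is, one extra unit of x is worth 27/11 units of y at the margin.

MRS = 27/11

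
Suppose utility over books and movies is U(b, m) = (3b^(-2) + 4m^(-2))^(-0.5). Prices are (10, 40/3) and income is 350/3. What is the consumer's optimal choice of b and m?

For CES with ρ = -2, MRS = (3/4)·(m/b)^3.
Tangency: set MRS = p_b/p_m = 10/(40/3) = 0.75.
So (m/b)^3 = 1; taking the cube root, m/b = 1, i.e. m = b.
Substitute into the budget 10·b + (40/3)·m = 350/3: (70/3)·b = 350/3, so b* = 5 and m* = 5.

b* = 5, m* = 5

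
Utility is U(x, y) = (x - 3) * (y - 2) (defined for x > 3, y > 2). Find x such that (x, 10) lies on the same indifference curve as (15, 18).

U(15, 18) = 192.
Set U(x, 10) = 192 and solve.
With y = 10: (10 − 2) = 8, so (x − 3) = 192/8 = 24.
So x = 3 + 24 = 27.
Check: U(27, 10) = 192.

x = 27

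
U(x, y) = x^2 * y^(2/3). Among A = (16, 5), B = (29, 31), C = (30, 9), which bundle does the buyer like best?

Bundle B

Evaluate utility at each bundle:
U(A) = 748.549.
U(B) = 8299.217.
U(C) = 3894.074.
Highest utility is B, so B ≻ C ≻ A.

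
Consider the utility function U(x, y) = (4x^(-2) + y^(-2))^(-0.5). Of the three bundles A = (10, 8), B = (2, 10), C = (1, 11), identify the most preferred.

Bundle A

Evaluate utility at each bundle:
U(A) = 4.240.
U(B) = 0.995.
U(C) = 0.499.
Highest utility is A, so A ≻ B ≻ C.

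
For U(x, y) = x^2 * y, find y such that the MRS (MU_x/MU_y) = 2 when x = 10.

MU_x = 2·x·y and MU_y = x^2.
MRS = MU_x/MU_y = (2/1)·y/x.
Substitute x = 10: MRS = y/5. Setting y/5 = 2 gives y = 2·5 = 10.

y = 10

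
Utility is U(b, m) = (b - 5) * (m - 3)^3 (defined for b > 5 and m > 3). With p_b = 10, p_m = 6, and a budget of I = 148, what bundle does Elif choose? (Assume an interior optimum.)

b* = 7, m* = 13

MU_b = (m−3)^3, MU_m = 3·(b−5)·(m−3)^2.
MRS = (1/3)·(m−3)/(b−5).
Tangency: set MRS = p_b/p_m = 10/6 = 5/3.
So (1/3)·(m − 3)/(b − 5) = 5/3, i.e. (m − 3) = 5·(b − 5).
Rewrite the budget in excess-of-subsistence terms: 10·(b − 5) + 6·(m − 3) = 148 − 10·5 − 6·3 = 80.
Substituting, 40·(b − 5) = 80, so b − 5 = 2 and b* = 7.
Then m − 3 = 5·2 = 10, so m* = 13.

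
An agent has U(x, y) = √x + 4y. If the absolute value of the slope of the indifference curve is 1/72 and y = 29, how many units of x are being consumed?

MU_x = 1/(2√x), MU_y = 4.
MRS = 1/(2√x) ÷ 4.
MRS depends only on x: 0.125/√x = 1/72 ⇒ √x = 0.125/(1/72) = 9 ⇒ x = 81.

x = 81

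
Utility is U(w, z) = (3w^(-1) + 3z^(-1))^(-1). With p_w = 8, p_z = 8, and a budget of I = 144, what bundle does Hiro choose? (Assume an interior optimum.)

w* = 9, z* = 9

For CES with ρ = -1, MRS = (z/w)^2.
Tangency: set MRS = p_w/p_z = 8/8 = 1.
So (z/w)^2 = 1; taking the square root, z/w = 1, i.e. z = w.
Substitute into the budget 8·w + 8·z = 144: 16·w = 144, so w* = 9 and z* = 9.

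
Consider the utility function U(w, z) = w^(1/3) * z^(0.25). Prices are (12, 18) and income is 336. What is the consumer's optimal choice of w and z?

w* = 16, z* = 8

MU_w = 1/3·w^(-2/3)·z^(0.25) and MU_z = 0.25·w^(1/3)·z^(-0.75).
MRS = MU_w/MU_z = (4/3)·z/w.
Tangency: set MRS = p_w/p_z = 12/18 = 2/3.
So (4/3)·z/w = 2/3, i.e. z = 0.5·w.
Substitute into the budget 12·w + 18·z = 336: 21·w = 336, so w* = 16.
Then z* = 0.5·16 = 8.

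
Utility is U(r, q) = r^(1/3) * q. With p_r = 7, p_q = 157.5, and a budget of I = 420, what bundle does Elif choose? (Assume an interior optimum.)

r* = 15, q* = 2

MU_r = 1/3·r^(-2/3)·q and MU_q = r^(1/3).
MRS = MU_r/MU_q = (1/3)·q/r.
Tangency: set MRS = p_r/p_q = 7/157.5 = 2/45.
So (1/3)·q/r = 2/45, i.e. q = (2/15)·r.
Substitute into the budget 7·r + 157.5·q = 420: 28·r = 420, so r* = 15.
Then q* = (2/15)·15 = 2.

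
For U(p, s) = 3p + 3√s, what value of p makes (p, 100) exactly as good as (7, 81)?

p = 6

U(7, 81) = 48.
Set U(p, 100) = 48 and solve.
With s = 100: √100 = 10, so 3p = 48 − 3·10 = 18 and p = 6.
Check: U(6, 100) = 48.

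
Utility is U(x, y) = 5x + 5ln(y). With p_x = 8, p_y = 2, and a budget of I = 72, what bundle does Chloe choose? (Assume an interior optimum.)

MU_x = 5, MU_y = 5/y.
MRS = 5 ÷ (5/y).
Tangency: set MRS = p_x/p_y = 8/2 = 4.
MRS depends only on y: y = 4 ⇒ y* = 4.
From the budget, 8·x = 72 − 2·4 = 64, so x* = 8.

x* = 8, y* = 4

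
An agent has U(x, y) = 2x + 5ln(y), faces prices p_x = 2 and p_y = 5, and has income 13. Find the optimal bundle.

x* = 4, y* = 1

MU_x = 2, MU_y = 5/y.
MRS = 2 ÷ (5/y).
Tangency: set MRS = p_x/p_y = 2/5 = 0.4.
MRS depends only on y: 0.4·y = 0.4 ⇒ y* = 0.4/0.4 = 1.
From the budget, 2·x = 13 − 5·1 = 8, so x* = 4.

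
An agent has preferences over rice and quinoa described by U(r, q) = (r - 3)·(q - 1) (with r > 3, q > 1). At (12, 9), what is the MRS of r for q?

MU_r = (q−1), MU_q = (r−3).
MRS = (q−1)/(r−3).
At (12, 9): MRS = 8/9.
So at (12, 9) the consumer would give up 8/9 units of q for one more unit of r.

MRS = 8/9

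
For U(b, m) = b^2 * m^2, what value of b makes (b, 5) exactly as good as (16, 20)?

U(16, 20) = 102400.
Set U(b, 5) = 102400 and solve.
With m = 5: 5^2 = 25, so b^2 = 102400/25 = 4096; taking the square root, b = 64.
Check: U(64, 5) = 102400.

b = 64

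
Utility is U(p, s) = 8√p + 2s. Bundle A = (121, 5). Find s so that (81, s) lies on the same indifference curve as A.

U(121, 5) = 98.
Set U(81, s) = 98 and solve.
With p = 81: √81 = 9, so 2s = 98 − 8·9 = 26 and s = 13.
Check: U(81, 13) = 98.

s = 13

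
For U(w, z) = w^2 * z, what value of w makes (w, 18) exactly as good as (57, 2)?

U(57, 2) = 6498.
Set U(w, 18) = 6498 and solve.
With z = 18: w^2 = 6498/18 = 361; taking the square root, w = 19.
Check: U(19, 18) = 6498.

w = 19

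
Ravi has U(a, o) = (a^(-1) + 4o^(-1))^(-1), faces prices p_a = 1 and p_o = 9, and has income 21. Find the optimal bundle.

For CES with ρ = -1, MRS = (1/4)·(o/a)^2.
Tangency: set MRS = p_a/p_o = 1/9.
So (o/a)^2 = 4/9; taking the square root, o/a = 2/3, i.e. o = (2/3)·a.
Substitute into the budget 1·a + 9·o = 21: 7·a = 21, so a* = 3 and o* = (2/3)·3 = 2.

a* = 3, o* = 2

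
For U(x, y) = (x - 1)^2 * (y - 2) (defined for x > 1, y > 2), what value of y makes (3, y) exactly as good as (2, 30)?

U(2, 30) = 28.
Set U(3, y) = 28 and solve.
With x = 3: (3 − 1)^2 = 4, so (y − 2) = 28/4 = 7.
So y = 2 + 7 = 9.
Check: U(3, 9) = 28.

y = 9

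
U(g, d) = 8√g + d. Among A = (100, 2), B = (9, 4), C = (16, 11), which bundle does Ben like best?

Bundle A

Evaluate utility at each bundle:
U(A) = 82.000.
U(B) = 28.000.
U(C) = 43.000.
Highest utility is A, so A ≻ C ≻ B.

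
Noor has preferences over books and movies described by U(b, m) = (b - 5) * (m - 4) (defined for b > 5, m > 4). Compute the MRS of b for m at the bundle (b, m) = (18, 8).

MRS = 4/13

MU_b = (m−4), MU_m = (b−5).
MRS = (m−4)/(b−5).
At (18, 8): MRS = 4/13.
So at (18, 8) the consumer would give up 4/13 units of m for one more unit of b.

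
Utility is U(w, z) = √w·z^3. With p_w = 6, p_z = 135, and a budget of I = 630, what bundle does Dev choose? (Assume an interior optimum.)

MU_w = 0.5·w^(-0.5)·z^3 and MU_z = 3·√w·z^2.
MRS = MU_w/MU_z = (1/6)·z/w.
Tangency: set MRS = p_w/p_z = 6/135 = 2/45.
So (1/6)·z/w = 2/45, i.e. z = (4/15)·w.
Substitute into the budget 6·w + 135·z = 630: 42·w = 630, so w* = 15.
Then z* = (4/15)·15 = 4.

w* = 15, z* = 4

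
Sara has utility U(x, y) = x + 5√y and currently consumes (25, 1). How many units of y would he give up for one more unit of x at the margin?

MRS = 0.4

MU_x = 1, MU_y = 5/(2√y).
MRS = 1 ÷ (5/(2√y)).
At (25, 1): MRS = 0.4.
The indifference curve has slope −0.4 at this bundle.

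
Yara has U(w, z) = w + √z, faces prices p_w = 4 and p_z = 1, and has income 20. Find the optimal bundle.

w* = 4, z* = 4

MU_w = 1, MU_z = 1/(2√z).
MRS = 1 ÷ (1/(2√z)).
Tangency: set MRS = p_w/p_z = 4/1 = 4.
MRS depends only on z: 2·√z = 4 ⇒ √z = 4/2 = 2 ⇒ z* = 4.
From the budget, 4·w = 20 − 1·4 = 16, so w* = 4.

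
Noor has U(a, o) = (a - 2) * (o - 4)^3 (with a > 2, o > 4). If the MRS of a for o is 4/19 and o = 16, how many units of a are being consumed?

MU_a = (o−4)^3, MU_o = 3·(a−2)·(o−4)^2.
MRS = (1/3)·(o−4)/(a−2).
Substitute o = 16: MRS = 4/(a − 2). Setting this equal to 4/19 gives a − 2 = 4/(4/19) = 19, so a = 21.

a = 21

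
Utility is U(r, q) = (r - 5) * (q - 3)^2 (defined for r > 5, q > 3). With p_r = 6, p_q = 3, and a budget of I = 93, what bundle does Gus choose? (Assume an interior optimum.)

MU_r = (q−3)^2, MU_q = 2·(r−5)·(q−3).
MRS = (1/2)·(q−3)/(r−5).
Tangency: set MRS = p_r/p_q = 6/3 = 2.
So (1/2)·(q − 3)/(r − 5) = 2, i.e. (q − 3) = 4·(r − 5).
Rewrite the budget in excess-of-subsistence terms: 6·(r − 5) + 3·(q − 3) = 93 − 6·5 − 3·3 = 54.
Substituting, 18·(r − 5) = 54, so r − 5 = 3 and r* = 8.
Then q − 3 = 4·3 = 12, so q* = 15.

r* = 8, q* = 15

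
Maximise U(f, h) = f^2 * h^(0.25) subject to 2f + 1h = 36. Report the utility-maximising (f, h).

MU_f = 2·f·h^(0.25) and MU_h = 0.25·f^2·h^(-0.75).
MRS = MU_f/MU_h = (8)·h/f.
Tangency: set MRS = p_f/p_h = 2/1 = 2.
So (8)·h/f = 2, i.e. h = 0.25·f.
Substitute into the budget 2·f + 1·h = 36: 2.25·f = 36, so f* = 16.
Then h* = 0.25·16 = 4.

f* = 16, h* = 4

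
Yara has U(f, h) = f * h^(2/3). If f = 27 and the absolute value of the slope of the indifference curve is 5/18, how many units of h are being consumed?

MU_f = h^(2/3) and MU_h = 2/3·f·h^(-1/3).
MRS = MU_f/MU_h = (1.5)·h/f.
Substitute f = 27: MRS = h/18. Setting h/18 = 5/18 gives h = (5/18)·18 = 5.

h = 5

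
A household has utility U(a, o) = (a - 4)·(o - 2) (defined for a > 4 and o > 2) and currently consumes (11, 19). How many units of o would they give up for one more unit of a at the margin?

MU_a = (o−2), MU_o = (a−4).
MRS = (o−2)/(a−4).
At (11, 19): MRS = 17/7.
That is, one extra unit of a is worth 17/7 units of o at the margin.

MRS = 17/7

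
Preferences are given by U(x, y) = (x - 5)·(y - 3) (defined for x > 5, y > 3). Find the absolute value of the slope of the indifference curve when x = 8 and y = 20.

MU_x = (y−3), MU_y = (x−5).
MRS = (y−3)/(x−5).
At (8, 20): MRS = 17/3.
So at (8, 20) the consumer would give up 17/3 units of y for one more unit of x.

MRS = 17/3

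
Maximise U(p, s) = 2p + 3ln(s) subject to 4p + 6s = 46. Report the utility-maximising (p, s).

p* = 10, s* = 1

MU_p = 2, MU_s = 3/s.
MRS = 2 ÷ (3/s).
Tangency: set MRS = p_p/p_s = 4/6 = 2/3.
MRS depends only on s: (2/3)·s = 2/3 ⇒ s* = (2/3)/(2/3) = 1.
From the budget, 4·p = 46 − 6·1 = 40, so p* = 10.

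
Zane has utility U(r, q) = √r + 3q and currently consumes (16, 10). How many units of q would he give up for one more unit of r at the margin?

MU_r = 1/(2√r), MU_q = 3.
MRS = 1/(2√r) ÷ 3.
At (16, 10): MRS = 1/24.
So at (16, 10) the consumer would give up 1/24 units of q for one more unit of r.

MRS = 1/24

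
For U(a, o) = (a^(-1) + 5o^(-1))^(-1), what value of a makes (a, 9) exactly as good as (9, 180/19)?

U depends on (a, o) only through S = a^(-1) + 5o^(-1), so equal utility means equal S. At (9, 180/19): S = 23/36.
With o = 9: 5·9^(-1) = 5/9, so a^(-1) = 23/36 − 5/9 = 1/12.
Hence a = 1/(1/12) = 12.
Check: U(12, 9) = 1.5652.

a = 12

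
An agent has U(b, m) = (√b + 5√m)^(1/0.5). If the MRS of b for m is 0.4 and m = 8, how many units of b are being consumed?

b = 2

For CES with ρ = 0.5, MRS = (1/5)·√(m/b).
Setting (1/5)·√(8/b) = 0.4 gives √(8/b) = 2, so 8/b = 4 and b = 2.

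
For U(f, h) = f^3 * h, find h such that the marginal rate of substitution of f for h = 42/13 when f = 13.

h = 14

MU_f = 3·f^2·h and MU_h = f^3.
MRS = MU_f/MU_h = (3/1)·h/f.
Substitute f = 13: MRS = h/(13/3). Setting h/(13/3) = 42/13 gives h = (42/13)·(13/3) = 14.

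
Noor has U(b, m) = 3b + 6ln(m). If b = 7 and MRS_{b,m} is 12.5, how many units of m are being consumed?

m = 25

MU_b = 3, MU_m = 6/m.
MRS = 3 ÷ (6/m).
MRS depends only on m: 0.5·m = 12.5 ⇒ m = 12.5/0.5 = 25.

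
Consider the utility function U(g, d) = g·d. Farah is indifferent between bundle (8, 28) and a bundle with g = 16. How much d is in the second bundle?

d = 14

U(8, 28) = 224.
Set U(16, d) = 224 and solve.
With g = 16: d = 224/16 = 14.
Check: U(16, 14) = 224.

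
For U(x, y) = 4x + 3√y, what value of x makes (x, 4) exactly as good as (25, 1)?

U(25, 1) = 103.
Set U(x, 4) = 103 and solve.
With y = 4: √4 = 2, so 4x = 103 − 3·2 = 97 and x = 24.25.
Check: U(24.25, 4) = 103.

x = 24.25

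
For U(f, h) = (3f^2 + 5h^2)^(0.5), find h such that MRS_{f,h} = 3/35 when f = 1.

h = 7

For CES with ρ = 2, MRS = (3/5)·(h/f)^(-1).
Setting (3/5)·(h/1)^(-1) = 3/35 gives (h/1)^(-1) = 1/7, so h/1 = 7 and h = 7.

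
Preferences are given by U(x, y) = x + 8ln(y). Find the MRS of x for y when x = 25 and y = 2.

MRS = 0.25

MU_x = 1, MU_y = 8/y.
MRS = 1 ÷ (8/y).
At (25, 2): MRS = 0.25.
That is, one extra unit of x is worth 0.25 units of y at the margin.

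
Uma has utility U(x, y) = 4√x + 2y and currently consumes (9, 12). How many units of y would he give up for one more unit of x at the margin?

MRS = 1/3

MU_x = 4/(2√x), MU_y = 2.
MRS = 4/(2√x) ÷ 2.
At (9, 12): MRS = 1/3.
The indifference curve has slope −1/3 at this bundle.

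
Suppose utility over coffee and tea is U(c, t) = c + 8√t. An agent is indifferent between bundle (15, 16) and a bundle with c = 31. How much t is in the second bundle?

U(15, 16) = 47.
Set U(31, t) = 47 and solve.
With c = 31: 8√t = 47 − 31 = 16, so √t = 2 and t = 4.
Check: U(31, 4) = 47.

t = 4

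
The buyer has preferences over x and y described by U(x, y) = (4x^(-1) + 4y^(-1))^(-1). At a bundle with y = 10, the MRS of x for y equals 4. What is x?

x = 5

For CES with ρ = -1, MRS = (y/x)^2.
Setting (10/x)^2 = 4 gives 10/x = 2 and x = 5.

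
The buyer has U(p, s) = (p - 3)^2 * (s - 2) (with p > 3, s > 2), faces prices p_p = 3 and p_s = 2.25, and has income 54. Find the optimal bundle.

p* = 12, s* = 8

MU_p = 2·(p−3)·(s−2), MU_s = (p−3)^2.
MRS = (2/1)·(s−2)/(p−3).
Tangency: set MRS = p_p/p_s = 3/2.25 = 4/3.
So (2/1)·(s − 2)/(p − 3) = 4/3, i.e. (s − 2) = (2/3)·(p − 3).
Rewrite the budget in excess-of-subsistence terms: 3·(p − 3) + 2.25·(s − 2) = 54 − 3·3 − 2.25·2 = 40.5.
Substituting, 4.5·(p − 3) = 40.5, so p − 3 = 9 and p* = 12.
Then s − 2 = (2/3)·9 = 6, so s* = 8.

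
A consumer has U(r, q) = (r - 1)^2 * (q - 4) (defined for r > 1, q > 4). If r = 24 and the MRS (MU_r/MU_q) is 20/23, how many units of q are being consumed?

MU_r = 2·(r−1)·(q−4), MU_q = (r−1)^2.
MRS = (2/1)·(q−4)/(r−1).
Substitute r = 24: MRS = (q − 4)/11.5. Setting this equal to 20/23 gives q − 4 = (20/23)·11.5 = 10, so q = 14.

q = 14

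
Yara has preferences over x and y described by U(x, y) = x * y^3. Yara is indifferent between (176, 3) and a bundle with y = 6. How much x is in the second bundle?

x = 22

U(176, 3) = 4752.
Set U(x, 6) = 4752 and solve.
With y = 6: 6^3 = 216, so x = 4752/216 = 22.
Check: U(22, 6) = 4752.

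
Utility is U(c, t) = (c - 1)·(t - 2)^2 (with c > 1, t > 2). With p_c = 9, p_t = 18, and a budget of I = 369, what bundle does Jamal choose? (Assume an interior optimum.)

MU_c = (t−2)^2, MU_t = 2·(c−1)·(t−2).
MRS = (1/2)·(t−2)/(c−1).
Tangency: set MRS = p_c/p_t = 9/18 = 0.5.
So (1/2)·(t − 2)/(c − 1) = 0.5, i.e. (t − 2) = (c − 1).
Rewrite the budget in excess-of-subsistence terms: 9·(c − 1) + 18·(t − 2) = 369 − 9·1 − 18·2 = 324.
Substituting, 27·(c − 1) = 324, so c − 1 = 12 and c* = 13.
Then t − 2 = 12, so t* = 14.

c* = 13, t* = 14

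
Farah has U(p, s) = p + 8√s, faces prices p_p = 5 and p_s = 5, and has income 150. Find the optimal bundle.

p* = 14, s* = 16

MU_p = 1, MU_s = 8/(2√s).
MRS = 1 ÷ (8/(2√s)).
Tangency: set MRS = p_p/p_s = 5/5 = 1.
MRS depends only on s: 0.25·√s = 1 ⇒ √s = 1/0.25 = 4 ⇒ s* = 16.
From the budget, 5·p = 150 − 5·16 = 70, so p* = 14.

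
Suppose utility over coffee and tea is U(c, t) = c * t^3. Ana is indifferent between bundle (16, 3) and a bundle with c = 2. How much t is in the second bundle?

t = 6

U(16, 3) = 432.
Set U(2, t) = 432 and solve.
With c = 2: t^3 = 432/2 = 216; taking the cube root, t = 6.
Check: U(2, 6) = 432.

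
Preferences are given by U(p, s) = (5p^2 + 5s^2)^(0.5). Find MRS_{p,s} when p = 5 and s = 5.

MRS = 1

For CES with ρ = 2, MRS = (s/p)^(-1).
At (5, 5): MRS = 1.
So at (5, 5) the consumer would give up 1 units of s for one more unit of p.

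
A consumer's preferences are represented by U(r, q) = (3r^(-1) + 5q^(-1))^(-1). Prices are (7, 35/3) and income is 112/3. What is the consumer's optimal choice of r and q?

r* = 2, q* = 2

For CES with ρ = -1, MRS = (3/5)·(q/r)^2.
Tangency: set MRS = p_r/p_q = 7/(35/3) = 0.6.
So (q/r)^2 = 1; taking the square root, q/r = 1, i.e. q = r.
Substitute into the budget 7·r + (35/3)·q = 112/3: (56/3)·r = 112/3, so r* = 2 and q* = 2.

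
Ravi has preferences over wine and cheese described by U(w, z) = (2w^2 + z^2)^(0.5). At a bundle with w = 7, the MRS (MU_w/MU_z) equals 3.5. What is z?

z = 4

For CES with ρ = 2, MRS = (2/1)·(z/w)^(-1).
Setting (2/1)·(z/7)^(-1) = 3.5 gives (z/7)^(-1) = 1.75, so z/7 = 4/7 and z = 4.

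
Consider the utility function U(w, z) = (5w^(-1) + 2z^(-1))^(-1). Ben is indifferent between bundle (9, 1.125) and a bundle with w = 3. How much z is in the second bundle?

z = 3

U depends on (w, z) only through S = 5w^(-1) + 2z^(-1), so equal utility means equal S. At (9, 1.125): S = 7/3.
With w = 3: 5·3^(-1) = 5/3, so 2z^(-1) = 7/3 − 5/3 = 2/3, i.e. z^(-1) = 1/3.
Hence z = 1/(1/3) = 3.
Check: U(3, 3) = 0.4286.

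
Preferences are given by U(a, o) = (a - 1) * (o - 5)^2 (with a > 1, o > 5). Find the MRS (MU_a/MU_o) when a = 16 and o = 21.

MU_a = (o−5)^2, MU_o = 2·(a−1)·(o−5).
MRS = (1/2)·(o−5)/(a−1).
At (16, 21): MRS = 8/15.
So at (16, 21) the consumer would give up 8/15 units of o for one more unit of a.

MRS = 8/15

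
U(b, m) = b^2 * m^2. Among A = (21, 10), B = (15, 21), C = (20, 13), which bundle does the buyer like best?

Evaluate utility at each bundle:
U(A) = 44100.
U(B) = 99225.
U(C) = 67600.
Highest utility is B, so B ≻ C ≻ A.

Bundle B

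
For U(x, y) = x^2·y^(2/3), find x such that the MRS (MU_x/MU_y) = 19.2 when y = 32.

x = 5

MU_x = 2·x·y^(2/3) and MU_y = 2/3·x^2·y^(-1/3).
MRS = MU_x/MU_y = (3)·y/x.
Substitute y = 32: MRS = 96/x. Setting 96/x = 19.2 gives x = 96/19.2 = 5.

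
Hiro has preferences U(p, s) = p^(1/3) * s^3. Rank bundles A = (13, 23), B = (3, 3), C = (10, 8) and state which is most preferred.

Evaluate utility at each bundle:
U(A) = 28608.689.
U(B) = 38.941.
U(C) = 1103.071.
Highest utility is A, so A ≻ C ≻ B.

Bundle A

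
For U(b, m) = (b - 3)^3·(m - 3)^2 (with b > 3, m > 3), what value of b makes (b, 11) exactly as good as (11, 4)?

U(11, 4) = 512.
Set U(b, 11) = 512 and solve.
With m = 11: (11 − 3)^2 = 64, so (b − 3)^3 = 512/64 = 8.
Taking the cube root (with b > 3): b − 3 = 2, so b = 5.
Check: U(5, 11) = 512.

b = 5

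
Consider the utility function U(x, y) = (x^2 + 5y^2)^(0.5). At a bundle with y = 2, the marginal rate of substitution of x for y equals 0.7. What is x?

For CES with ρ = 2, MRS = (1/5)·(y/x)^(-1).
Setting (1/5)·(2/x)^(-1) = 0.7 gives (2/x)^(-1) = 3.5, so 2/x = 2/7 and x = 7.

x = 7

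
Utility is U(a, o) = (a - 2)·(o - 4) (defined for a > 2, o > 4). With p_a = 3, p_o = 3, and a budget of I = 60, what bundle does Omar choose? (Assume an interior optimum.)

MU_a = (o−4), MU_o = (a−2).
MRS = (o−4)/(a−2).
Tangency: set MRS = p_a/p_o = 3/3 = 1.
So (o − 4)/(a − 2) = 1, i.e. (o − 4) = (a − 2).
Rewrite the budget in excess-of-subsistence terms: 3·(a − 2) + 3·(o − 4) = 60 − 3·2 − 3·4 = 42.
Substituting, 6·(a − 2) = 42, so a − 2 = 7 and a* = 9.
Then o − 4 = 7, so o* = 11.

a* = 9, o* = 11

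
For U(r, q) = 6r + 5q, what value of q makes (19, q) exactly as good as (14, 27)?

U(14, 27) = 219.
Set U(19, q) = 219 and solve.
6·19 + 5q = 219 ⇒ 5q = 105 ⇒ q = 21.
Check: U(19, 21) = 219.

q = 21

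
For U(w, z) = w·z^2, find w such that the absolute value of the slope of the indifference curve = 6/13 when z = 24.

MU_w = z^2 and MU_z = 2·w·z.
MRS = MU_w/MU_z = (1/2)·z/w.
Substitute z = 24: MRS = 12/w. Setting 12/w = 6/13 gives w = 12/(6/13) = 26.

w = 26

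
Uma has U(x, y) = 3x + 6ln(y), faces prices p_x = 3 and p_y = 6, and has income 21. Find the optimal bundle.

x* = 5, y* = 1

MU_x = 3, MU_y = 6/y.
MRS = 3 ÷ (6/y).
Tangency: set MRS = p_x/p_y = 3/6 = 0.5.
MRS depends only on y: 0.5·y = 0.5 ⇒ y* = 0.5/0.5 = 1.
From the budget, 3·x = 21 − 6·1 = 15, so x* = 5.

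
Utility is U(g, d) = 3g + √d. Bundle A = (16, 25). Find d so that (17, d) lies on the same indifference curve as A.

U(16, 25) = 53.
Set U(17, d) = 53 and solve.
With g = 17: √d = 53 − 3·17 = 2, so √d = 2 and d = 4.
Check: U(17, 4) = 53.

d = 4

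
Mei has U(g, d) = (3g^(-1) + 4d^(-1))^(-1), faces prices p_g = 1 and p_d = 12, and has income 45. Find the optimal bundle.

g* = 9, d* = 3

For CES with ρ = -1, MRS = (3/4)·(d/g)^2.
Tangency: set MRS = p_g/p_d = 1/12.
So (d/g)^2 = 1/9; taking the square root, d/g = 1/3, i.e. d = (1/3)·g.
Substitute into the budget 1·g + 12·d = 45: 5·g = 45, so g* = 9 and d* = (1/3)·9 = 3.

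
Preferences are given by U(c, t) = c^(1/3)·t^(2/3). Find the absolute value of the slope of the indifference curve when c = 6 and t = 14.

MU_c = 1/3·c^(-2/3)·t^(2/3) and MU_t = 2/3·c^(1/3)·t^(-1/3).
MRS = MU_c/MU_t = (0.5)·t/c.
At (6, 14): MRS = 7/6.
That is, one extra unit of c is worth 7/6 units of t at the margin.

MRS = 7/6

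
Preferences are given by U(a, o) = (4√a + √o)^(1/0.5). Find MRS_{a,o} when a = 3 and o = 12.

MRS = 8

For CES with ρ = 0.5, MRS = (4/1)·√(o/a).
At (3, 12): MRS = 8.
The indifference curve has slope −8 at this bundle.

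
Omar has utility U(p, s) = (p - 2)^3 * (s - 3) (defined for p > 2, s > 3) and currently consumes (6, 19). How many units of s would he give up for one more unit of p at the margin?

MU_p = 3·(p−2)^2·(s−3), MU_s = (p−2)^3.
MRS = (3/1)·(s−3)/(p−2).
At (6, 19): MRS = 12.
So at (6, 19) the consumer would give up 12 units of s for one more unit of p.

MRS = 12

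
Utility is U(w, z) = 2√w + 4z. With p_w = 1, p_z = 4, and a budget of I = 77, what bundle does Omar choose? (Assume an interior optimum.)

w* = 1, z* = 19

MU_w = 2/(2√w), MU_z = 4.
MRS = 2/(2√w) ÷ 4.
Tangency: set MRS = p_w/p_z = 1/4 = 0.25.
MRS depends only on w: 0.25/√w = 0.25 ⇒ √w = 0.25/0.25 = 1 ⇒ w* = 1.
From the budget, 4·z = 77 − 1·1 = 76, so z* = 19.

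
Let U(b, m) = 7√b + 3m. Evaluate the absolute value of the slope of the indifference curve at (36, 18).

MU_b = 7/(2√b), MU_m = 3.
MRS = 7/(2√b) ÷ 3.
At (36, 18): MRS = 7/36.
The indifference curve has slope −7/36 at this bundle.

MRS = 7/36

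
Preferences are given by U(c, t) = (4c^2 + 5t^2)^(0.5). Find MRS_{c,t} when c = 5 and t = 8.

For CES with ρ = 2, MRS = (4/5)·(t/c)^(-1).
At (5, 8): MRS = 0.5.
The indifference curve has slope −0.5 at this bundle.

MRS = 0.5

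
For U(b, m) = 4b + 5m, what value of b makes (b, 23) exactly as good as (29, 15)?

U(29, 15) = 191.
Set U(b, 23) = 191 and solve.
4b + 5·23 = 191 ⇒ 4b = 76 ⇒ b = 19.
Check: U(19, 23) = 191.

b = 19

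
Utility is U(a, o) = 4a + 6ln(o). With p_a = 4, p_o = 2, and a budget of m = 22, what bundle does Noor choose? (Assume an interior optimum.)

MU_a = 4, MU_o = 6/o.
MRS = 4 ÷ (6/o).
Tangency: set MRS = p_a/p_o = 4/2 = 2.
MRS depends only on o: (2/3)·o = 2 ⇒ o* = 2/(2/3) = 3.
From the budget, 4·a = 22 − 2·3 = 16, so a* = 4.

a* = 4, o* = 3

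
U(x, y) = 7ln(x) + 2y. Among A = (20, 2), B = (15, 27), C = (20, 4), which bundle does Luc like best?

Evaluate utility at each bundle:
U(A) = 24.970.
U(B) = 72.956.
U(C) = 28.970.
Highest utility is B, so B ≻ C ≻ A.

Bundle B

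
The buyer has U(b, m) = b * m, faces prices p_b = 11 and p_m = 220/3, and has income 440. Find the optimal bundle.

MU_b = m and MU_m = b.
MRS = MU_b/MU_m = m/b.
Tangency: set MRS = p_b/p_m = 11/(220/3) = 0.15.
So m/b = 0.15, i.e. m = 0.15·b.
Substitute into the budget 11·b + (220/3)·m = 440: 22·b = 440, so b* = 20.
Then m* = 0.15·20 = 3.

b* = 20, m* = 3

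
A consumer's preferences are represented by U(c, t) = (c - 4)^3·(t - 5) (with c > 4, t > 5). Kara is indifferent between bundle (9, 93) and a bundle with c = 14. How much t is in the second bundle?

t = 16

U(9, 93) = 11000.
Set U(14, t) = 11000 and solve.
With c = 14: (14 − 4)^3 = 1000, so (t − 5) = 11000/1000 = 11.
So t = 5 + 11 = 16.
Check: U(14, 16) = 11000.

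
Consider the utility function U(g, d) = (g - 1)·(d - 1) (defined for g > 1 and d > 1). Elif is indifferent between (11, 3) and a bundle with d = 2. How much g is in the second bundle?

g = 21

U(11, 3) = 20.
Set U(g, 2) = 20 and solve.
With d = 2: (2 − 1) = 1, so (g − 1) = 20/1 = 20.
So g = 1 + 20 = 21.
Check: U(21, 2) = 20.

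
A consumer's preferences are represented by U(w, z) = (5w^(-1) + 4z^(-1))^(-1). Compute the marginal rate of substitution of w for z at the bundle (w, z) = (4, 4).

For CES with ρ = -1, MRS = (5/4)·(z/w)^2.
At (4, 4): MRS = 1.25.
So at (4, 4) the consumer would give up 1.25 units of z for one more unit of w.

MRS = 1.25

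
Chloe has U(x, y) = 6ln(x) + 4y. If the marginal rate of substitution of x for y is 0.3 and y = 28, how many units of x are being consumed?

x = 5

MU_x = 6/x, MU_y = 4.
MRS = 6/x ÷ 4.
MRS depends only on x: 1.5/x = 0.3 ⇒ x = 1.5/0.3 = 5.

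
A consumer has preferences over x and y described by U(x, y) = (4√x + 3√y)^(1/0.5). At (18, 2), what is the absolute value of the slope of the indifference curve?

For CES with ρ = 0.5, MRS = (4/3)·√(y/x).
At (18, 2): MRS = 4/9.
The indifference curve has slope −4/9 at this bundle.

MRS = 4/9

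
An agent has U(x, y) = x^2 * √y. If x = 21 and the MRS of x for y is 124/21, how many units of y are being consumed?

MU_x = 2·x·√y and MU_y = 0.5·x^2·y^(-0.5).
MRS = MU_x/MU_y = (4)·y/x.
Substitute x = 21: MRS = y/5.25. Setting y/5.25 = 124/21 gives y = (124/21)·5.25 = 31.

y = 31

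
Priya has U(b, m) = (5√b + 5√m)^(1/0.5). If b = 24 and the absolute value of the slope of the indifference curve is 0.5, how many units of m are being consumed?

m = 6

For CES with ρ = 0.5, MRS = √(m/b).
Setting √(m/24) = 0.5 gives m/24 = 0.25 and m = 6.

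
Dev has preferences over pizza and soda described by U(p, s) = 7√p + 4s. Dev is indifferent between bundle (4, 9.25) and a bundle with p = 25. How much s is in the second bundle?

s = 4

U(4, 9.25) = 51.
Set U(25, s) = 51 and solve.
With p = 25: √25 = 5, so 4s = 51 − 7·5 = 16 and s = 4.
Check: U(25, 4) = 51.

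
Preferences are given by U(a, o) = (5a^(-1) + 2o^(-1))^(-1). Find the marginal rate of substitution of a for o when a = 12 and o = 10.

For CES with ρ = -1, MRS = (5/2)·(o/a)^2.
At (12, 10): MRS = 125/72.
That is, one extra unit of a is worth 125/72 units of o at the margin.

MRS = 125/72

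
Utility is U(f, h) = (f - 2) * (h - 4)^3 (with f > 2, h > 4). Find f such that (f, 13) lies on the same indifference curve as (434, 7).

U(434, 7) = 11664.
Set U(f, 13) = 11664 and solve.
With h = 13: (13 − 4)^3 = 729, so (f − 2) = 11664/729 = 16.
So f = 2 + 16 = 18.
Check: U(18, 13) = 11664.

f = 18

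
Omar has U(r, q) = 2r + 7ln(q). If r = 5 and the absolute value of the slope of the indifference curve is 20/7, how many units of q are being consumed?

q = 10

MU_r = 2, MU_q = 7/q.
MRS = 2 ÷ (7/q).
MRS depends only on q: (2/7)·q = 20/7 ⇒ q = (20/7)/(2/7) = 10.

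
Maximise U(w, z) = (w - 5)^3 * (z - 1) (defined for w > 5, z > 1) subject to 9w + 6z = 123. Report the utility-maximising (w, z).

w* = 11, z* = 4

MU_w = 3·(w−5)^2·(z−1), MU_z = (w−5)^3.
MRS = (3/1)·(z−1)/(w−5).
Tangency: set MRS = p_w/p_z = 9/6 = 1.5.
So (3/1)·(z − 1)/(w − 5) = 1.5, i.e. (z − 1) = 0.5·(w − 5).
Rewrite the budget in excess-of-subsistence terms: 9·(w − 5) + 6·(z − 1) = 123 − 9·5 − 6·1 = 72.
Substituting, 12·(w − 5) = 72, so w − 5 = 6 and w* = 11.
Then z − 1 = 0.5·6 = 3, so z* = 4.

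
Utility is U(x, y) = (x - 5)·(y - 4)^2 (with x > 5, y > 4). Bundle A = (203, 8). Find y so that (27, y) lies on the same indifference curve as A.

y = 16

U(203, 8) = 3168.
Set U(27, y) = 3168 and solve.
With x = 27: (27 − 5) = 22, so (y − 4)^2 = 3168/22 = 144.
Taking the square root (with y > 4): y − 4 = 12, so y = 16.
Check: U(27, 16) = 3168.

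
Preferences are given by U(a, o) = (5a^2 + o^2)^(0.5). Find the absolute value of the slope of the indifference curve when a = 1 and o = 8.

MRS = 0.625

For CES with ρ = 2, MRS = (5/1)·(o/a)^(-1).
At (1, 8): MRS = 0.625.
The indifference curve has slope −0.625 at this bundle.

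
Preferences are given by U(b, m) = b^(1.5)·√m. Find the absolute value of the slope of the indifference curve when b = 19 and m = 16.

MU_b = 1.5·√b·√m and MU_m = 0.5·b^(1.5)·m^(-0.5).
MRS = MU_b/MU_m = (3)·m/b.
At (19, 16): MRS = 48/19.
The indifference curve has slope −48/19 at this bundle.

MRS = 48/19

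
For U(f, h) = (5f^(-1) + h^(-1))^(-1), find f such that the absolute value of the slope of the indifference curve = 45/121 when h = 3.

f = 11

For CES with ρ = -1, MRS = (5/1)·(h/f)^2.
Setting (5/1)·(3/f)^2 = 45/121 gives (3/f)^2 = 9/121, so 3/f = 3/11 and f = 11.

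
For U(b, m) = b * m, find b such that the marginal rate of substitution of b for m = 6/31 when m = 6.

b = 31

MU_b = m and MU_m = b.
MRS = MU_b/MU_m = m/b.
Substitute m = 6: MRS = 6/b. Setting 6/b = 6/31 gives b = 6/(6/31) = 31.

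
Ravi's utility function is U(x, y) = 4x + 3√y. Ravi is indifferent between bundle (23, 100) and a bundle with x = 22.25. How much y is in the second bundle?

y = 121

U(23, 100) = 122.
Set U(22.25, y) = 122 and solve.
With x = 22.25: 3√y = 122 − 4·22.25 = 33, so √y = 11 and y = 121.
Check: U(22.25, 121) = 122.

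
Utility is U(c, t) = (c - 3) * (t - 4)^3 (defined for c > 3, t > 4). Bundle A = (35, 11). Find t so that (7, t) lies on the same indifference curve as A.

U(35, 11) = 10976.
Set U(7, t) = 10976 and solve.
With c = 7: (7 − 3) = 4, so (t − 4)^3 = 10976/4 = 2744.
Taking the cube root (with t > 4): t − 4 = 14, so t = 18.
Check: U(7, 18) = 10976.

t = 18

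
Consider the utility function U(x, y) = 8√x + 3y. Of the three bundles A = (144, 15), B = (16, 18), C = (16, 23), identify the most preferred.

Evaluate utility at each bundle:
U(A) = 141.000.
U(B) = 86.000.
U(C) = 101.000.
Highest utility is A, so A ≻ C ≻ B.

Bundle A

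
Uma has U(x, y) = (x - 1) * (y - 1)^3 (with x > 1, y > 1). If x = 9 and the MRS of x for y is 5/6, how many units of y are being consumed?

MU_x = (y−1)^3, MU_y = 3·(x−1)·(y−1)^2.
MRS = (1/3)·(y−1)/(x−1).
Substitute x = 9: MRS = (y − 1)/24. Setting this equal to 5/6 gives y − 1 = (5/6)·24 = 20, so y = 21.

y = 21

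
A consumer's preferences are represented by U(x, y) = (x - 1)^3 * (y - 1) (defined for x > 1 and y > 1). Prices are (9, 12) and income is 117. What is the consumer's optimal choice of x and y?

MU_x = 3·(x−1)^2·(y−1), MU_y = (x−1)^3.
MRS = (3/1)·(y−1)/(x−1).
Tangency: set MRS = p_x/p_y = 9/12 = 0.75.
So (3/1)·(y − 1)/(x − 1) = 0.75, i.e. (y − 1) = 0.25·(x − 1).
Rewrite the budget in excess-of-subsistence terms: 9·(x − 1) + 12·(y − 1) = 117 − 9·1 − 12·1 = 96.
Substituting, 12·(x − 1) = 96, so x − 1 = 8 and x* = 9.
Then y − 1 = 0.25·8 = 2, so y* = 3.

x* = 9, y* = 3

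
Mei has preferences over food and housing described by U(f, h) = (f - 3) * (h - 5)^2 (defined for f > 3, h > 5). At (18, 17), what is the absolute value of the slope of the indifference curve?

MU_f = (h−5)^2, MU_h = 2·(f−3)·(h−5).
MRS = (1/2)·(h−5)/(f−3).
At (18, 17): MRS = 0.4.
The indifference curve has slope −0.4 at this bundle.

MRS = 0.4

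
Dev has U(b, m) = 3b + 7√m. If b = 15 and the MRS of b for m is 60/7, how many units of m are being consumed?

MU_b = 3, MU_m = 7/(2√m).
MRS = 3 ÷ (7/(2√m)).
MRS depends only on m: (6/7)·√m = 60/7 ⇒ √m = (60/7)/(6/7) = 10 ⇒ m = 100.

m = 100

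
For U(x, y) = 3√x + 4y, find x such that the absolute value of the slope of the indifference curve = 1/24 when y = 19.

MU_x = 3/(2√x), MU_y = 4.
MRS = 3/(2√x) ÷ 4.
MRS depends only on x: 0.375/√x = 1/24 ⇒ √x = 0.375/(1/24) = 9 ⇒ x = 81.

x = 81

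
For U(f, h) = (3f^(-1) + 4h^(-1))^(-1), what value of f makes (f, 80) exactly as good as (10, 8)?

U depends on (f, h) only through S = 3f^(-1) + 4h^(-1), so equal utility means equal S. At (10, 8): S = 0.8.
With h = 80: 4·80^(-1) = 0.05, so 3f^(-1) = 0.8 − 0.05 = 0.75, i.e. f^(-1) = 0.25.
Hence f = 1/0.25 = 4.
Check: U(4, 80) = 1.25.

f = 4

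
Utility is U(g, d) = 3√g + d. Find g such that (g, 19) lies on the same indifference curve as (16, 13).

U(16, 13) = 25.
Set U(g, 19) = 25 and solve.
With d = 19: 3√g = 25 − 19 = 6, so √g = 2 and g = 4.
Check: U(4, 19) = 25.

g = 4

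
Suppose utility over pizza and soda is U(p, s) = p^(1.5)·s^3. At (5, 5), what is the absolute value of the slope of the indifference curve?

MRS = 0.5

MU_p = 1.5·√p·s^3 and MU_s = 3·p^(1.5)·s^2.
MRS = MU_p/MU_s = (0.5)·s/p.
At (5, 5): MRS = 0.5.
The indifference curve has slope −0.5 at this bundle.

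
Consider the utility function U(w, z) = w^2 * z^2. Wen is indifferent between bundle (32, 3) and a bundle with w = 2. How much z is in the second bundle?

z = 48

U(32, 3) = 9216.
Set U(2, z) = 9216 and solve.
With w = 2: 2^2 = 4, so z^2 = 9216/4 = 2304; taking the square root, z = 48.
Check: U(2, 48) = 9216.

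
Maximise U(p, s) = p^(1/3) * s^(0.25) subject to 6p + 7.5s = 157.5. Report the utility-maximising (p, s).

MU_p = 1/3·p^(-2/3)·s^(0.25) and MU_s = 0.25·p^(1/3)·s^(-0.75).
MRS = MU_p/MU_s = (4/3)·s/p.
Tangency: set MRS = p_p/p_s = 6/7.5 = 0.8.
So (4/3)·s/p = 0.8, i.e. s = 0.6·p.
Substitute into the budget 6·p + 7.5·s = 157.5: 10.5·p = 157.5, so p* = 15.
Then s* = 0.6·15 = 9.

p* = 15, s* = 9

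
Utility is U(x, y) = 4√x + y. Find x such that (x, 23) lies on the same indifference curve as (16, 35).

x = 49

U(16, 35) = 51.
Set U(x, 23) = 51 and solve.
With y = 23: 4√x = 51 − 23 = 28, so √x = 7 and x = 49.
Check: U(49, 23) = 51.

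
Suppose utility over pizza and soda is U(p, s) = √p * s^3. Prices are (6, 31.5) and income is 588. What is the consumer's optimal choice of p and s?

p* = 14, s* = 16

MU_p = 0.5·p^(-0.5)·s^3 and MU_s = 3·√p·s^2.
MRS = MU_p/MU_s = (1/6)·s/p.
Tangency: set MRS = p_p/p_s = 6/31.5 = 4/21.
So (1/6)·s/p = 4/21, i.e. s = (8/7)·p.
Substitute into the budget 6·p + 31.5·s = 588: 42·p = 588, so p* = 14.
Then s* = (8/7)·14 = 16.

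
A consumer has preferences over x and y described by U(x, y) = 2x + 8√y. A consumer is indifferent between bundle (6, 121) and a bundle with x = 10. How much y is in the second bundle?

U(6, 121) = 100.
Set U(10, y) = 100 and solve.
With x = 10: 8√y = 100 − 2·10 = 80, so √y = 10 and y = 100.
Check: U(10, 100) = 100.

y = 100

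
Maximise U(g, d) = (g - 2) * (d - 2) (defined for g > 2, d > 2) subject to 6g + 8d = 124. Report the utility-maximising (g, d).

MU_g = (d−2), MU_d = (g−2).
MRS = (d−2)/(g−2).
Tangency: set MRS = p_g/p_d = 6/8 = 0.75.
So (d − 2)/(g − 2) = 0.75, i.e. (d − 2) = 0.75·(g − 2).
Rewrite the budget in excess-of-subsistence terms: 6·(g − 2) + 8·(d − 2) = 124 − 6·2 − 8·2 = 96.
Substituting, 12·(g − 2) = 96, so g − 2 = 8 and g* = 10.
Then d − 2 = 0.75·8 = 6, so d* = 8.

g* = 10, d* = 8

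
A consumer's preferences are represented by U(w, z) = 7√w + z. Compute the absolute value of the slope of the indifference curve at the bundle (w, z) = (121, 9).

MRS = 7/22

MU_w = 7/(2√w), MU_z = 1.
MRS = 7/(2√w) ÷ 1.
At (121, 9): MRS = 7/22.
So at (121, 9) the consumer would give up 7/22 units of z for one more unit of w.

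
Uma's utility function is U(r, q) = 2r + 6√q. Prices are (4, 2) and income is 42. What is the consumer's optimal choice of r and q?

r* = 6, q* = 9

MU_r = 2, MU_q = 6/(2√q).
MRS = 2 ÷ (6/(2√q)).
Tangency: set MRS = p_r/p_q = 4/2 = 2.
MRS depends only on q: (2/3)·√q = 2 ⇒ √q = 2/(2/3) = 3 ⇒ q* = 9.
From the budget, 4·r = 42 − 2·9 = 24, so r* = 6.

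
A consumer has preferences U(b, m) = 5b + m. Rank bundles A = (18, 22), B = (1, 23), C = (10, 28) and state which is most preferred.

Evaluate utility at each bundle:
U(A) = 112.
U(B) = 28.
U(C) = 78.
Highest utility is A, so A ≻ C ≻ B.

Bundle A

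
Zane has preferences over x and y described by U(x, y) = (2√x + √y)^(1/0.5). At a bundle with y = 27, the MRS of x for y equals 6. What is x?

x = 3

For CES with ρ = 0.5, MRS = (2/1)·√(y/x).
Setting (2/1)·√(27/x) = 6 gives √(27/x) = 3, so 27/x = 9 and x = 3.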